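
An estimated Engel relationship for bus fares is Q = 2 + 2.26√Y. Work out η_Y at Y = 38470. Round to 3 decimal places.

At Y = 38470: Q = 445.271.
dQ/dY = 2.26/(2√Y) = 0.00576126 at this income.
η = (dQ/dY)·(Y/Q) = 0.00576126 × (38470/445.271) = 0.498.

0.498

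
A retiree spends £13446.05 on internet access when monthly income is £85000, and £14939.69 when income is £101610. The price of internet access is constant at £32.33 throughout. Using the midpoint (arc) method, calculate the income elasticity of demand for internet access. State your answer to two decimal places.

0.59

With a constant price, Q₁ = 13446.05/32.33 = 415.900 and Q₂ = 14939.69/32.33 = 462.100 (equivalently, work directly with expenditure since P cancels).
Midpoint %ΔQ = (14939.69 − 13446.05)/14192.87 = 0.10524; midpoint %ΔI = (101610 − 85000)/93305 = 0.17802.
η = 0.10524 / 0.17802 = 0.59.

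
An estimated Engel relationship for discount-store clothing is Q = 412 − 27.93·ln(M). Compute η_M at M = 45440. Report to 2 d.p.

At M = 45440: Q = 112.475.
dQ/dM = -27.93/M = -0.000614657 at this income.
η = (dQ/dM)·(M/Q) = -0.000614657 × (45440/112.475) = -0.25.

-0.25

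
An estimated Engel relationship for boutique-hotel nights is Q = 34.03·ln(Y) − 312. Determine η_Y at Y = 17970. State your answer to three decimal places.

1.592

At Y = 17970: Q = 21.373.
dQ/dY = 34.03/Y = 0.00189371 at this income.
η = (dQ/dY)·(Y/Q) = 0.00189371 × (17970/21.373) = 1.592.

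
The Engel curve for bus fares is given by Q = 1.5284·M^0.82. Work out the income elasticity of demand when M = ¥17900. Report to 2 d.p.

0.82

For Q = A·M^β the income elasticity is constant and equal to β.
Here β = 0.82, so η = 0.82.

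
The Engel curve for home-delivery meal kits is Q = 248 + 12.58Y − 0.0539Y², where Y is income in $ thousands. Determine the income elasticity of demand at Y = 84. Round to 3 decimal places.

0.320

At Y = 84: Q = 924.4016.
dQ/dY = 12.58 − 0.1078Y = 3.52480.
η = (dQ/dY)·(Y/Q) = 3.52480 × (84/924.4016) = 0.320.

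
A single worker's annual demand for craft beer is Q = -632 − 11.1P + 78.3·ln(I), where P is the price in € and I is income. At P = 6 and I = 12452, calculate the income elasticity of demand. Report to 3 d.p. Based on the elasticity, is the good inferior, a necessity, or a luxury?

At P = 6, I = 12452: Q = 39.741.
Holding P constant, ∂Q/∂I = 78.3/I = 0.00628815.
η_I = (∂Q/∂I)·(I/Q) = 0.00628815 × (12452/39.741) = 1.970.
Since η > 1, this is a luxury.

1.970 (luxury)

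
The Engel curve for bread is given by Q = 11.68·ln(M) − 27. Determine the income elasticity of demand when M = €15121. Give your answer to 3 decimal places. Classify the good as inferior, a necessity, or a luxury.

At M = 15121: Q = 85.406.
dQ/dM = 11.68/M = 0.000772436 at this income.
η = (dQ/dM)·(M/Q) = 0.000772436 × (15121/85.406) = 0.137.
Since 0 < η < 1, the good is a necessity.

0.137 (necessity)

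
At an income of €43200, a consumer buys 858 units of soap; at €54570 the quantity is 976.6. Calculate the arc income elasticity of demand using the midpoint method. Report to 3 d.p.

ΔQ = 976.6 − 858 = 118.6; midpoint Q̄ = (858 + 976.6)/2 = 917.3.
ΔI = 54570 − 43200 = 11370; midpoint Ī = (43200 + 54570)/2 = 48885.
η = (ΔQ/Q̄) ÷ (ΔI/Ī) = (118.6/917.3) ÷ (11370/48885) = 0.556.

0.556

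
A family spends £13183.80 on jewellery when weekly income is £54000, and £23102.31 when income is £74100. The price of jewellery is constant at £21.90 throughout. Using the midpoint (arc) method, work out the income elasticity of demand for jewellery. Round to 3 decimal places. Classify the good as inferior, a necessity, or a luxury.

With a constant price, Q₁ = 13183.80/21.90 = 602.000 and Q₂ = 23102.31/21.90 = 1054.900 (equivalently, work directly with expenditure since P cancels).
Midpoint %ΔQ = (23102.31 − 13183.80)/18143.06 = 0.54668; midpoint %ΔI = (74100 − 54000)/64050 = 0.31382.
η = 0.54668 / 0.31382 = 1.742.
η > 1 ⇒ luxury.

1.742 (luxury)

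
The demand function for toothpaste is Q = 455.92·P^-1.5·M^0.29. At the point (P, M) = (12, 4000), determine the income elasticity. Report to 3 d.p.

0.290

For a multiplicative demand Q = A·P^α·M^β, the income elasticity is β everywhere.
Here β = 0.29, so η = 0.290.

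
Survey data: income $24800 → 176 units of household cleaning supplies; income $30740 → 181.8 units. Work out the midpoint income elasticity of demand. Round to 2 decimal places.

ΔQ = 181.8 − 176 = 5.8; midpoint Q̄ = (176 + 181.8)/2 = 178.9.
ΔI = 30740 − 24800 = 5940; midpoint Ī = (24800 + 30740)/2 = 27770.
η = (ΔQ/Q̄) ÷ (ΔI/Ī) = (5.8/178.9) ÷ (5940/27770) = 0.15.

0.15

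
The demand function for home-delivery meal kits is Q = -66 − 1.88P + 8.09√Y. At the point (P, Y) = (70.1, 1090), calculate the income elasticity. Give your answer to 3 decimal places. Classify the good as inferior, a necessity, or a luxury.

At P = 70.1, Y = 1090: Q = 69.305.
Holding P constant, ∂Q/∂Y = 8.09/(2√Y) = 0.12252.
η_Y = (∂Q/∂Y)·(Y/Q) = 0.12252 × (1090/69.305) = 1.927.
Since η > 1, this is a luxury.

1.927 (luxury)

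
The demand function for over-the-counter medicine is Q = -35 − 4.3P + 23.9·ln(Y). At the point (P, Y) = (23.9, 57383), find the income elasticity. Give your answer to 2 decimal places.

At P = 23.9, Y = 57383: Q = 124.114.
Holding P constant, ∂Q/∂Y = 23.9/Y = 0.0004165.
η_Y = (∂Q/∂Y)·(Y/Q) = 0.0004165 × (57383/124.114) = 0.19.

0.19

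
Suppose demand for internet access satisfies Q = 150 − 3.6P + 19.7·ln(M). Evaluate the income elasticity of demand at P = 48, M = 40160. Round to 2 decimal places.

0.11

At P = 48, M = 40160: Q = 186.032.
Holding P constant, ∂Q/∂M = 19.7/M = 0.000490538.
η_M = (∂Q/∂M)·(M/Q) = 0.000490538 × (40160/186.032) = 0.11.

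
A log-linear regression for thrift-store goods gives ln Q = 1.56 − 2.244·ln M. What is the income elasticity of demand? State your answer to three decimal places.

-2.244

In a log-linear demand, the coefficient on ln M is the income elasticity.
So η = -2.244.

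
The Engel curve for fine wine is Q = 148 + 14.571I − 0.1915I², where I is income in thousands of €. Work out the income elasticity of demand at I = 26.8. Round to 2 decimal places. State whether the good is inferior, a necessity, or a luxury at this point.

At I = 26.8: Q = 400.9598.
dQ/dI = 14.571 − 0.383I = 4.30660.
η = (dQ/dI)·(I/Q) = 4.30660 × (26.8/400.9598) = 0.29.
0 < η < 1 ⇒ necessity.

0.29 (necessity)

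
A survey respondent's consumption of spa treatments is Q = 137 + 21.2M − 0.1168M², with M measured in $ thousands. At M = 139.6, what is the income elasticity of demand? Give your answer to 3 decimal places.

-1.942

At M = 139.6: Q = 820.3029.
dQ/dM = 21.2 − 0.2336M = -11.41056.
η = (dQ/dM)·(M/Q) = -11.41056 × (139.6/820.3029) = -1.942.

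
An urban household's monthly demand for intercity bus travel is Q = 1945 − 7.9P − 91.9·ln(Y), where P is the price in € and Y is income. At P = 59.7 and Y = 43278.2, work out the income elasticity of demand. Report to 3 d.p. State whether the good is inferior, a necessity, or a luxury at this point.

-0.187 (inferior good)

At P = 59.7, Y = 43278.2: Q = 492.300.
Holding P constant, ∂Q/∂Y = -91.9/Y = -0.00212347.
η_Y = (∂Q/∂Y)·(Y/Q) = -0.00212347 × (43278.2/492.300) = -0.187.
Since η < 0, this is an inferior good.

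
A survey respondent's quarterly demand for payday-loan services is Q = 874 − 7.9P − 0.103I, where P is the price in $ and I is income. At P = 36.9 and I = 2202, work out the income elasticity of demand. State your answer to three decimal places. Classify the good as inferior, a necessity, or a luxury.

-0.638 (inferior good)

At P = 36.9, I = 2202: Q = 355.684.
Holding P constant, ∂Q/∂I = −0.103.
η_I = (∂Q/∂I)·(I/Q) = -0.103 × (2202/355.684) = -0.638.
Since η < 0, this is an inferior good.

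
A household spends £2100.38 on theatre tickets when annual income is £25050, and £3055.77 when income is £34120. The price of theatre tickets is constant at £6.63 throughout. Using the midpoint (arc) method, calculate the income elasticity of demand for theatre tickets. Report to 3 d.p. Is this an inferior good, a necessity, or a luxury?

With a constant price, Q₁ = 2100.38/6.63 = 316.799 and Q₂ = 3055.77/6.63 = 460.900 (equivalently, work directly with expenditure since P cancels).
Midpoint %ΔQ = (3055.77 − 2100.38)/2578.07 = 0.37058; midpoint %ΔI = (34120 − 25050)/29585 = 0.30657.
η = 0.37058 / 0.30657 = 1.209.
η > 1 ⇒ luxury.

1.209 (luxury)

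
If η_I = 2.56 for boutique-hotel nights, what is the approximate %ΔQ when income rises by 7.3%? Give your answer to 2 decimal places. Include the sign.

%ΔQ ≈ η × %ΔI = 2.56 × 7.3% = 18.69%.

18.69%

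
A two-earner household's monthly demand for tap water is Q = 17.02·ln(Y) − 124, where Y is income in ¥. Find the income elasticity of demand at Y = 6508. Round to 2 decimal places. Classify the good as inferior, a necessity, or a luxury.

At Y = 6508: Q = 25.449.
dQ/dY = 17.02/Y = 0.00261524 at this income.
η = (dQ/dY)·(Y/Q) = 0.00261524 × (6508/25.449) = 0.67.
Since 0 < η < 1, the good is a necessity.

0.67 (necessity)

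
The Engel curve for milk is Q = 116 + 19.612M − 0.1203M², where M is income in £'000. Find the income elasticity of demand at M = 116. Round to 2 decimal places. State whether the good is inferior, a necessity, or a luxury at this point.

At M = 116: Q = 772.2352.
dQ/dM = 19.612 − 0.2406M = -8.29760.
η = (dQ/dM)·(M/Q) = -8.29760 × (116/772.2352) = -1.25.
η < 0 ⇒ inferior good.

-1.25 (inferior good)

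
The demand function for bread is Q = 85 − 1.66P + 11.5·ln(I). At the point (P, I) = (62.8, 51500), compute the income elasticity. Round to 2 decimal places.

0.11

At P = 62.8, I = 51500: Q = 105.519.
Holding P constant, ∂Q/∂I = 11.5/I = 0.000223301.
η_I = (∂Q/∂I)·(I/Q) = 0.000223301 × (51500/105.519) = 0.11.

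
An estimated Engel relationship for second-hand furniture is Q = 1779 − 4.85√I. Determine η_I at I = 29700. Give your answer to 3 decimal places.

At I = 29700: Q = 943.166.
dQ/dI = -4.85/(2√I) = -0.0140713 at this income.
η = (dQ/dI)·(I/Q) = -0.0140713 × (29700/943.166) = -0.443.

-0.443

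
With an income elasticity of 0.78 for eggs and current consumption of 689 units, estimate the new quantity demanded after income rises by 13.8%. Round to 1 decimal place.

%ΔQ ≈ η × %ΔI = 0.78 × 13.8% = 10.764%.
New Q ≈ 689 × (1 + 0.10764) = 763.2.

763.2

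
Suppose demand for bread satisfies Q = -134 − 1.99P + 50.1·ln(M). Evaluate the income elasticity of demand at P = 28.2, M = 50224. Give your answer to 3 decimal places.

0.142

At P = 28.2, M = 50224: Q = 352.177.
Holding P constant, ∂Q/∂M = 50.1/M = 0.000997531.
η_M = (∂Q/∂M)·(M/Q) = 0.000997531 × (50224/352.177) = 0.142.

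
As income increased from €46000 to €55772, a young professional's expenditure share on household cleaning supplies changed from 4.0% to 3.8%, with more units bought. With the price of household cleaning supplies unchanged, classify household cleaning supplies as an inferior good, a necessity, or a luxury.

necessity

Quantity rises but the budget share falls as income rises, so 0 < η < 1.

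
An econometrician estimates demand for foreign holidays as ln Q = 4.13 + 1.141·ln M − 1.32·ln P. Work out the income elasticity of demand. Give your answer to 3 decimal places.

1.141

In a log-linear demand, the coefficient on ln M is the income elasticity.
So η = 1.141.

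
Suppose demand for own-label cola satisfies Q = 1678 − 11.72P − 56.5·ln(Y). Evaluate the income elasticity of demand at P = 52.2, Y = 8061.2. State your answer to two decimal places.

-0.10

At P = 52.2, Y = 8061.2: Q = 558.009.
Holding P constant, ∂Q/∂Y = -56.5/Y = -0.00700888.
η_Y = (∂Q/∂Y)·(Y/Q) = -0.00700888 × (8061.2/558.009) = -0.10.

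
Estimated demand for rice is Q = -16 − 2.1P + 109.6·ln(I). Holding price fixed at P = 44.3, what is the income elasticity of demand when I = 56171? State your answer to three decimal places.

0.101

At P = 44.3, I = 56171: Q = 1089.573.
Holding P constant, ∂Q/∂I = 109.6/I = 0.00195118.
η_I = (∂Q/∂I)·(I/Q) = 0.00195118 × (56171/1089.573) = 0.101.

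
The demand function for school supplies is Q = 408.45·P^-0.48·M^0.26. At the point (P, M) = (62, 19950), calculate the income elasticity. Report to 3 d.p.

0.260

For a multiplicative demand Q = A·P^α·M^β, the income elasticity is β everywhere.
Here β = 0.26, so η = 0.260.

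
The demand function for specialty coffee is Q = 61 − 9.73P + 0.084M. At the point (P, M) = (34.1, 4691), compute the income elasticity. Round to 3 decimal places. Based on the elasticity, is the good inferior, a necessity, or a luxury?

3.197 (luxury)

At P = 34.1, M = 4691: Q = 123.251.
Holding P constant, ∂Q/∂M = 0.084.
η_M = (∂Q/∂M)·(M/Q) = 0.084 × (4691/123.251) = 3.197.
Since η > 1, this is a luxury.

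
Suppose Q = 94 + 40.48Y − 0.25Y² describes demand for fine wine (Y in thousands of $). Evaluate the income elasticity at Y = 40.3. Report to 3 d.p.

At Y = 40.3: Q = 1319.3215.
dQ/dY = 40.48 − 0.5Y = 20.33000.
η = (dQ/dY)·(Y/Q) = 20.33000 × (40.3/1319.3215) = 0.621.

0.621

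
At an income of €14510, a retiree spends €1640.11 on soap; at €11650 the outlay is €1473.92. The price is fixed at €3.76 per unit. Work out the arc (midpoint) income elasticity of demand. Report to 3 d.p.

0.488

With a constant price, Q₁ = 1640.11/3.76 = 436.199 and Q₂ = 1473.92/3.76 = 392.000 (equivalently, work directly with expenditure since P cancels).
Midpoint %ΔQ = (1473.92 − 1640.11)/1557.02 = -0.10674; midpoint %ΔI = (11650 − 14510)/13080 = -0.21865.
η = -0.10674 / -0.21865 = 0.488.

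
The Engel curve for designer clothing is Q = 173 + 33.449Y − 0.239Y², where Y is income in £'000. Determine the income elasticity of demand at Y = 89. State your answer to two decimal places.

-0.64

At Y = 89: Q = 1256.8420.
dQ/dY = 33.449 − 0.478Y = -9.09300.
η = (dQ/dY)·(Y/Q) = -9.09300 × (89/1256.8420) = -0.64.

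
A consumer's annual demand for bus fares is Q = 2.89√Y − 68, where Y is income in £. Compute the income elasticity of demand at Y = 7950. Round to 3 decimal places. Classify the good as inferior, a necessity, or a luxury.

At Y = 7950: Q = 189.680.
dQ/dY = 2.89/(2√Y) = 0.0162063 at this income.
η = (dQ/dY)·(Y/Q) = 0.0162063 × (7950/189.680) = 0.679.
Since 0 < η < 1, the good is a necessity.

0.679 (necessity)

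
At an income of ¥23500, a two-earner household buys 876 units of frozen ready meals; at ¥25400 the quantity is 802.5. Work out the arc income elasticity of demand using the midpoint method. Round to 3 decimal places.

ΔQ = 802.5 − 876 = -73.5; midpoint Q̄ = (876 + 802.5)/2 = 839.25.
ΔI = 25400 − 23500 = 1900; midpoint Ī = (23500 + 25400)/2 = 24450.
η = (ΔQ/Q̄) ÷ (ΔI/Ī) = (-73.5/839.25) ÷ (1900/24450) = -1.127.

-1.127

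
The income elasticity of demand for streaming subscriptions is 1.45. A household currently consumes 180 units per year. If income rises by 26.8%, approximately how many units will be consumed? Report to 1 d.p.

249.9

%ΔQ ≈ η × %ΔI = 1.45 × 26.8% = 38.86%.
New Q ≈ 180 × (1 + 0.3886) = 249.9.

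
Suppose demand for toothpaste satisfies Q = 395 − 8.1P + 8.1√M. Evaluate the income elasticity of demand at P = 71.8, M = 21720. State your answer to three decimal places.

At P = 71.8, M = 21720: Q = 1007.174.
Holding P constant, ∂Q/∂M = 8.1/(2√M) = 0.0274805.
η_M = (∂Q/∂M)·(M/Q) = 0.0274805 × (21720/1007.174) = 0.593.

0.593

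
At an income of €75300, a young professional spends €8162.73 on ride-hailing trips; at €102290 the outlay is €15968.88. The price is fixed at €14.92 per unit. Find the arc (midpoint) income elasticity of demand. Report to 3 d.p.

2.128

With a constant price, Q₁ = 8162.73/14.92 = 547.100 and Q₂ = 15968.88/14.92 = 1070.300 (equivalently, work directly with expenditure since P cancels).
Midpoint %ΔQ = (15968.88 − 8162.73)/12065.81 = 0.64696; midpoint %ΔI = (102290 − 75300)/88795 = 0.30396.
η = 0.64696 / 0.30396 = 2.128.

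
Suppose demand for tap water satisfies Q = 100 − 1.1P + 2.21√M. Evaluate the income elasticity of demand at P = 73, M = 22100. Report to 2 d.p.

0.47

At P = 73, M = 22100: Q = 348.240.
Holding P constant, ∂Q/∂M = 2.21/(2√M) = 0.00743303.
η_M = (∂Q/∂M)·(M/Q) = 0.00743303 × (22100/348.240) = 0.47.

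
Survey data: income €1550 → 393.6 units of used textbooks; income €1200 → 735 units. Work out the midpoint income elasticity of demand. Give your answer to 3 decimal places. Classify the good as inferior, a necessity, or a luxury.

-2.377 (inferior good)

ΔQ = 735 − 393.6 = 341.4; midpoint Q̄ = (393.6 + 735)/2 = 564.3.
ΔI = 1200 − 1550 = -350; midpoint Ī = (1550 + 1200)/2 = 1375.
η = (ΔQ/Q̄) ÷ (ΔI/Ī) = (341.4/564.3) ÷ (-350/1375) = -2.377.
η < 0 ⇒ inferior good.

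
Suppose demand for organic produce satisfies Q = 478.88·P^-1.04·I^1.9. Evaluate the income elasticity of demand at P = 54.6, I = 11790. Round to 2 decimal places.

For a multiplicative demand Q = A·P^α·I^β, the income elasticity is β everywhere.
Here β = 1.9, so η = 1.90.

1.90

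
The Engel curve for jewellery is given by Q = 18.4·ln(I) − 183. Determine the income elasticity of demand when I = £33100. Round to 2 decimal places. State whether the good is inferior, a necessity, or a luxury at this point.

2.17 (luxury)

At I = 33100: Q = 8.494.
dQ/dI = 18.4/I = 0.000555891 at this income.
η = (dQ/dI)·(I/Q) = 0.000555891 × (33100/8.494) = 2.17.
Since η > 1, the good is a luxury.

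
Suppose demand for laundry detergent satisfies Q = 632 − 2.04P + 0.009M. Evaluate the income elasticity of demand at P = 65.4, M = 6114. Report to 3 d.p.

0.099

At P = 65.4, M = 6114: Q = 553.610.
Holding P constant, ∂Q/∂M = 0.009.
η_M = (∂Q/∂M)·(M/Q) = 0.009 × (6114/553.610) = 0.099.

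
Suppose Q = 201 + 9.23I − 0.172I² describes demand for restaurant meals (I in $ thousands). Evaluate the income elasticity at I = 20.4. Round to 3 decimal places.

At I = 20.4: Q = 317.7125.
dQ/dI = 9.23 − 0.344I = 2.21240.
η = (dQ/dI)·(I/Q) = 2.21240 × (20.4/317.7125) = 0.142.

0.142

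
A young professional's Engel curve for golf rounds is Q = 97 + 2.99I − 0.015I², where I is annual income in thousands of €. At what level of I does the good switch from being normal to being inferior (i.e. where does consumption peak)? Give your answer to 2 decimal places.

dQ/dI = 2.99 − 0.03I.
The good is inferior where dQ/dI < 0. Setting dQ/dI = 0 gives I = 2.99 / 0.03 = 99.67.

99.67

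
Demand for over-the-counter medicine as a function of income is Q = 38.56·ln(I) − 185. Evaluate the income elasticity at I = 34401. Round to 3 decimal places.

0.177

At I = 34401: Q = 217.792.
dQ/dI = 38.56/I = 0.0011209 at this income.
η = (dQ/dI)·(I/Q) = 0.0011209 × (34401/217.792) = 0.177.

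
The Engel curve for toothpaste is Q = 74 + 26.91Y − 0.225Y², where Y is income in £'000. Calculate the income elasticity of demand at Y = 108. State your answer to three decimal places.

At Y = 108: Q = 355.8800.
dQ/dY = 26.91 − 0.45Y = -21.69000.
η = (dQ/dY)·(Y/Q) = -21.69000 × (108/355.8800) = -6.582.

-6.582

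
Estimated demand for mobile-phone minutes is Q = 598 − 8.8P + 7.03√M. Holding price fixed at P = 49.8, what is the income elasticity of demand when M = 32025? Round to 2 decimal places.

0.44

At P = 49.8, M = 32025: Q = 1417.816.
Holding P constant, ∂Q/∂M = 7.03/(2√M) = 0.0196418.
η_M = (∂Q/∂M)·(M/Q) = 0.0196418 × (32025/1417.816) = 0.44.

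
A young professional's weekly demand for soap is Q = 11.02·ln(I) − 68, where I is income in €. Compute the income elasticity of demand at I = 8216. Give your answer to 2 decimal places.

At I = 8216: Q = 31.333.
dQ/dI = 11.02/I = 0.00134129 at this income.
η = (dQ/dI)·(I/Q) = 0.00134129 × (8216/31.333) = 0.35.

0.35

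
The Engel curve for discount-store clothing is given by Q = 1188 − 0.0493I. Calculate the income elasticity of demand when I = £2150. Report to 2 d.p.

At I = 2150: Q = 1082.005.
dQ/dI = −0.0493.
η = (dQ/dI)·(I/Q) = -0.0493 × (2150/1082.005) = -0.10.

-0.10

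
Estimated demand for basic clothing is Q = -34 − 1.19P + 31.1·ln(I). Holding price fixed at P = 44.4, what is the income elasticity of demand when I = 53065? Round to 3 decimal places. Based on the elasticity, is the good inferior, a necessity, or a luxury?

At P = 44.4, I = 53065: Q = 251.509.
Holding P constant, ∂Q/∂I = 31.1/I = 0.000586074.
η_I = (∂Q/∂I)·(I/Q) = 0.000586074 × (53065/251.509) = 0.124.
Since 0 < η < 1, this is a necessity.

0.124 (necessity)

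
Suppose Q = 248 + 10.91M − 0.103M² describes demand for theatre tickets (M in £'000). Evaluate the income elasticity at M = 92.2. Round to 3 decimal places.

At M = 92.2: Q = 378.3155.
dQ/dM = 10.91 − 0.206M = -8.08320.
η = (dQ/dM)·(M/Q) = -8.08320 × (92.2/378.3155) = -1.970.

-1.970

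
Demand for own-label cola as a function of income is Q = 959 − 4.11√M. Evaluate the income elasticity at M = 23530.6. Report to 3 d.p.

At M = 23530.6: Q = 328.539.
dQ/dM = -4.11/(2√M) = -0.0133966 at this income.
η = (dQ/dM)·(M/Q) = -0.0133966 × (23530.6/328.539) = -0.959.

-0.959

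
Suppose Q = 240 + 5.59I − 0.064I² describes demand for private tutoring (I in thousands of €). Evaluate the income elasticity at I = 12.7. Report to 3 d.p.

At I = 12.7: Q = 300.6704.
dQ/dI = 5.59 − 0.128I = 3.96440.
η = (dQ/dI)·(I/Q) = 3.96440 × (12.7/300.6704) = 0.167.

0.167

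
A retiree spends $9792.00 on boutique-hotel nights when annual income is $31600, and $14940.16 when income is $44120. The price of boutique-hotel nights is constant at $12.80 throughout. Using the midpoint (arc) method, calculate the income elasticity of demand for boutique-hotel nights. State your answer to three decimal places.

1.259

With a constant price, Q₁ = 9792.00/12.80 = 765.000 and Q₂ = 14940.16/12.80 = 1167.200 (equivalently, work directly with expenditure since P cancels).
Midpoint %ΔQ = (14940.16 − 9792.00)/12366.08 = 0.41631; midpoint %ΔI = (44120 − 31600)/37860 = 0.33069.
η = 0.41631 / 0.33069 = 1.259.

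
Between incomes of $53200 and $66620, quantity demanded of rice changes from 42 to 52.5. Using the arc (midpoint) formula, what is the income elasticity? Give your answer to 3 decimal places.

ΔQ = 52.5 − 42 = 10.5; midpoint Q̄ = (42 + 52.5)/2 = 47.25.
ΔI = 66620 − 53200 = 13420; midpoint Ī = (53200 + 66620)/2 = 59910.
η = (ΔQ/Q̄) ÷ (ΔI/Ī) = (10.5/47.25) ÷ (13420/59910) = 0.992.

0.992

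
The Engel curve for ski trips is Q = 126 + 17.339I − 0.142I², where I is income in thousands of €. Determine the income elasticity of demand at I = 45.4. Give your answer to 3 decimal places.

0.325

At I = 45.4: Q = 620.5059.
dQ/dI = 17.339 − 0.284I = 4.44540.
η = (dQ/dI)·(I/Q) = 4.44540 × (45.4/620.5059) = 0.325.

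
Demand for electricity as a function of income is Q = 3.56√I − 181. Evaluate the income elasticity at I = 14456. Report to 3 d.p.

0.866

At I = 14456: Q = 247.030.
dQ/dI = 3.56/(2√I) = 0.0148046 at this income.
η = (dQ/dI)·(I/Q) = 0.0148046 × (14456/247.030) = 0.866.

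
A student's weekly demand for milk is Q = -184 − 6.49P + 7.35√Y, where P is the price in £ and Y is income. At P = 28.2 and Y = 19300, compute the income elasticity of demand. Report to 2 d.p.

0.78

At P = 28.2, Y = 19300: Q = 654.077.
Holding P constant, ∂Q/∂Y = 7.35/(2√Y) = 0.0264532.
η_Y = (∂Q/∂Y)·(Y/Q) = 0.0264532 × (19300/654.077) = 0.78.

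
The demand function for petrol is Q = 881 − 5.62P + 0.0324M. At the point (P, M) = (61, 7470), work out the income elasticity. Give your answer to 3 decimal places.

0.310

At P = 61, M = 7470: Q = 780.208.
Holding P constant, ∂Q/∂M = 0.0324.
η_M = (∂Q/∂M)·(M/Q) = 0.0324 × (7470/780.208) = 0.310.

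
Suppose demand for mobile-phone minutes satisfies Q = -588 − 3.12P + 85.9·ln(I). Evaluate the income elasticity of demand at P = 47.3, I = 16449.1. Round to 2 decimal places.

0.87

At P = 47.3, I = 16449.1: Q = 98.343.
Holding P constant, ∂Q/∂I = 85.9/I = 0.00522217.
η_I = (∂Q/∂I)·(I/Q) = 0.00522217 × (16449.1/98.343) = 0.87.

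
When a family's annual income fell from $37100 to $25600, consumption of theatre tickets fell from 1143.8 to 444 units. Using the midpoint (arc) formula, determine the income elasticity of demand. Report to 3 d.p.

ΔQ = 444 − 1143.8 = -699.8; midpoint Q̄ = (1143.8 + 444)/2 = 793.9.
ΔI = 25600 − 37100 = -11500; midpoint Ī = (37100 + 25600)/2 = 31350.
η = (ΔQ/Q̄) ÷ (ΔI/Ī) = (-699.8/793.9) ÷ (-11500/31350) = 2.403.

2.403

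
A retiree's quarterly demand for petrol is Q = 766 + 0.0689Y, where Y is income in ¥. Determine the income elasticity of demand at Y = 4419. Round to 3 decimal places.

At Y = 4419: Q = 1070.469.
dQ/dY = 0.0689.
η = (dQ/dY)·(Y/Q) = 0.0689 × (4419/1070.469) = 0.284.

0.284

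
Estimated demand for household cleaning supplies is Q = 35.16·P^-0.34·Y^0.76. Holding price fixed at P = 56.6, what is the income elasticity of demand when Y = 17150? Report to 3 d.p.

For a multiplicative demand Q = A·P^α·Y^β, the income elasticity is β everywhere.
Here β = 0.76, so η = 0.760.

0.760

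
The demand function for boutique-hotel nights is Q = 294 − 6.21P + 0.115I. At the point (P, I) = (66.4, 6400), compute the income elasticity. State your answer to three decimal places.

1.192

At P = 66.4, I = 6400: Q = 617.656.
Holding P constant, ∂Q/∂I = 0.115.
η_I = (∂Q/∂I)·(I/Q) = 0.115 × (6400/617.656) = 1.192.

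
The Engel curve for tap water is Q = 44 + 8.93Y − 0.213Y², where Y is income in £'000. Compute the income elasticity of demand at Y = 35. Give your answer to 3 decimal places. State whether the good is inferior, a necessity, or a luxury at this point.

-2.189 (inferior good)

At Y = 35: Q = 95.6250.
dQ/dY = 8.93 − 0.426Y = -5.98000.
η = (dQ/dY)·(Y/Q) = -5.98000 × (35/95.6250) = -2.189.
η < 0 ⇒ inferior good.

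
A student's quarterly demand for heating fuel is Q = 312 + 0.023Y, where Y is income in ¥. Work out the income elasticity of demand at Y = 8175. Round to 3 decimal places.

At Y = 8175: Q = 500.025.
dQ/dY = 0.023.
η = (dQ/dY)·(Y/Q) = 0.023 × (8175/500.025) = 0.376.

0.376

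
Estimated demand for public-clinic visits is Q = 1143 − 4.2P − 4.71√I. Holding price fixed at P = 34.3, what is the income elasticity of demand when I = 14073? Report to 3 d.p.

At P = 34.3, I = 14073: Q = 440.194.
Holding P constant, ∂Q/∂I = -4.71/(2√I) = -0.0198517.
η_I = (∂Q/∂I)·(I/Q) = -0.0198517 × (14073/440.194) = -0.635.

-0.635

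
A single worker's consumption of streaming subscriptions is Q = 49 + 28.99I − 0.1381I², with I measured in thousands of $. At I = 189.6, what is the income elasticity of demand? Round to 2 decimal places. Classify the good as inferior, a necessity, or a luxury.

-7.63 (inferior good)

At I = 189.6: Q = 581.0631.
dQ/dI = 28.99 − 0.2762I = -23.37752.
η = (dQ/dI)·(I/Q) = -23.37752 × (189.6/581.0631) = -7.63.
η < 0 ⇒ inferior good.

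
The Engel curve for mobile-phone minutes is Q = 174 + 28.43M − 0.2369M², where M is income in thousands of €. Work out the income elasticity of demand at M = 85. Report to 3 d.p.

At M = 85: Q = 878.9475.
dQ/dM = 28.43 − 0.4738M = -11.84300.
η = (dQ/dM)·(M/Q) = -11.84300 × (85/878.9475) = -1.145.

-1.145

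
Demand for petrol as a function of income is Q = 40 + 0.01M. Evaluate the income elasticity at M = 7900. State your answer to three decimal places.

0.664

At M = 7900: Q = 119.000.
dQ/dM = 0.01.
η = (dQ/dM)·(M/Q) = 0.01 × (7900/119.000) = 0.664.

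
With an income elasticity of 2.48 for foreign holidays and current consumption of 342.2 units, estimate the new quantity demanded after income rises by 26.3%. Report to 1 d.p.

%ΔQ ≈ η × %ΔI = 2.48 × 26.3% = 65.224%.
New Q ≈ 342.2 × (1 + 0.65224) = 565.4.

565.4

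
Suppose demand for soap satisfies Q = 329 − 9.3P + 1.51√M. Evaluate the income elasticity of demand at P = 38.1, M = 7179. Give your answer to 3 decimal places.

At P = 38.1, M = 7179: Q = 102.611.
Holding P constant, ∂Q/∂M = 1.51/(2√M) = 0.00891076.
η_M = (∂Q/∂M)·(M/Q) = 0.00891076 × (7179/102.611) = 0.623.

0.623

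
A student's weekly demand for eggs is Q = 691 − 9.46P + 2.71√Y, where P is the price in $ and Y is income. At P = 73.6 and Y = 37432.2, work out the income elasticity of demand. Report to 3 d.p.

0.505

At P = 73.6, Y = 37432.2: Q = 519.059.
Holding P constant, ∂Q/∂Y = 2.71/(2√Y) = 0.00700352.
η_Y = (∂Q/∂Y)·(Y/Q) = 0.00700352 × (37432.2/519.059) = 0.505.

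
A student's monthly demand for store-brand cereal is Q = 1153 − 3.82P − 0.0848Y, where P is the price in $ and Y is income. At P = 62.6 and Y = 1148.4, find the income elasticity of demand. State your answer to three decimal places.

At P = 62.6, Y = 1148.4: Q = 816.484.
Holding P constant, ∂Q/∂Y = −0.0848.
η_Y = (∂Q/∂Y)·(Y/Q) = -0.0848 × (1148.4/816.484) = -0.119.

-0.119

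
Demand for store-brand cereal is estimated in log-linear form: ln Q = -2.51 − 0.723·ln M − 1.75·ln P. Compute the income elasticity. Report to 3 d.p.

-0.723

In a log-linear demand, the coefficient on ln M is the income elasticity.
So η = -0.723.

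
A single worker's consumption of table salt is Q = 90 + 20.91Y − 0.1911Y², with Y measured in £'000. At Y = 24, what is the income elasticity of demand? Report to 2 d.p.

At Y = 24: Q = 481.7664.
dQ/dY = 20.91 − 0.3822Y = 11.73720.
η = (dQ/dY)·(Y/Q) = 11.73720 × (24/481.7664) = 0.58.

0.58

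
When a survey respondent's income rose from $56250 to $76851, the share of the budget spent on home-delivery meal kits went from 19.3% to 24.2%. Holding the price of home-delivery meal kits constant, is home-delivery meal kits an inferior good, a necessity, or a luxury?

luxury

The budget share rises as income rises, so η > 1.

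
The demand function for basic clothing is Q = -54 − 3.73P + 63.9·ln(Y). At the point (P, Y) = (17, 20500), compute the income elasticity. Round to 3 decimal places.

0.124

At P = 17, Y = 20500: Q = 517.001.
Holding P constant, ∂Q/∂Y = 63.9/Y = 0.00311707.
η_Y = (∂Q/∂Y)·(Y/Q) = 0.00311707 × (20500/517.001) = 0.124.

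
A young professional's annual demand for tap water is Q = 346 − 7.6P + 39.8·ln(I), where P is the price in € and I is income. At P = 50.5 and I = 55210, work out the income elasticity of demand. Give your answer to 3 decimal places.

0.100

At P = 50.5, I = 55210: Q = 396.772.
Holding P constant, ∂Q/∂I = 39.8/I = 0.000720884.
η_I = (∂Q/∂I)·(I/Q) = 0.000720884 × (55210/396.772) = 0.100.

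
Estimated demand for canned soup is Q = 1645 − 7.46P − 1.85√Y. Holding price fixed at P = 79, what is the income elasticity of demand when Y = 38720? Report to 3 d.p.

-0.263

At P = 79, Y = 38720: Q = 691.628.
Holding P constant, ∂Q/∂Y = -1.85/(2√Y) = -0.00470082.
η_Y = (∂Q/∂Y)·(Y/Q) = -0.00470082 × (38720/691.628) = -0.263.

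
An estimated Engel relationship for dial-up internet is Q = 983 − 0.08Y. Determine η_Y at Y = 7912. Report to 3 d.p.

At Y = 7912: Q = 350.040.
dQ/dY = −0.08.
η = (dQ/dY)·(Y/Q) = -0.08 × (7912/350.040) = -1.808.

-1.808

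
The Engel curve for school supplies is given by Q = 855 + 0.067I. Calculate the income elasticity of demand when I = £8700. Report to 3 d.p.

At I = 8700: Q = 1437.900.
dQ/dI = 0.067.
η = (dQ/dI)·(I/Q) = 0.067 × (8700/1437.900) = 0.405.

0.405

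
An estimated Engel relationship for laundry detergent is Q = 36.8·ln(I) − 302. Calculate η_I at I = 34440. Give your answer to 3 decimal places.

0.446

At I = 34440: Q = 82.449.
dQ/dI = 36.8/I = 0.00106852 at this income.
η = (dQ/dI)·(I/Q) = 0.00106852 × (34440/82.449) = 0.446.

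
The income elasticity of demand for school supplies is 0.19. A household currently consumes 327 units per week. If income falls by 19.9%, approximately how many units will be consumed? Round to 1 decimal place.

%ΔQ ≈ η × %ΔI = 0.19 × (-19.9%) = -3.781%.
New Q ≈ 327 × (1 − 0.03781) = 314.6.

314.6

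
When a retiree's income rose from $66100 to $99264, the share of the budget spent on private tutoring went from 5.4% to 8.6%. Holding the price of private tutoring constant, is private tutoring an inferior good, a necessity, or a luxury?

The budget share rises as income rises, so η > 1.

luxury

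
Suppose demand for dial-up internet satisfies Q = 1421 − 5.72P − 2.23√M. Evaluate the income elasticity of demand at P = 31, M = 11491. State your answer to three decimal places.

At P = 31, M = 11491: Q = 1004.633.
Holding P constant, ∂Q/∂M = -2.23/(2√M) = -0.0104015.
η_M = (∂Q/∂M)·(M/Q) = -0.0104015 × (11491/1004.633) = -0.119.

-0.119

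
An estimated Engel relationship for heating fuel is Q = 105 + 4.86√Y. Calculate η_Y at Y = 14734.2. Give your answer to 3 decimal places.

At Y = 14734.2: Q = 694.929.
dQ/dY = 4.86/(2√Y) = 0.020019 at this income.
η = (dQ/dY)·(Y/Q) = 0.020019 × (14734.2/694.929) = 0.424.

0.424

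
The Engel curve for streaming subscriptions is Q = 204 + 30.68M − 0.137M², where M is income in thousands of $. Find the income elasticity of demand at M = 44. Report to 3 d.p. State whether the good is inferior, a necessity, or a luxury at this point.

0.636 (necessity)

At M = 44: Q = 1288.6880.
dQ/dM = 30.68 − 0.274M = 18.62400.
η = (dQ/dM)·(M/Q) = 18.62400 × (44/1288.6880) = 0.636.
0 < η < 1 ⇒ necessity.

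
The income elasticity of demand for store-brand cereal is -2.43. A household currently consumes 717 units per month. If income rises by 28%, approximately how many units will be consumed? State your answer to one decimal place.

%ΔQ ≈ η × %ΔI = -2.43 × 28% = -68.04%.
New Q ≈ 717 × (1 − 0.6804) = 229.2.

229.2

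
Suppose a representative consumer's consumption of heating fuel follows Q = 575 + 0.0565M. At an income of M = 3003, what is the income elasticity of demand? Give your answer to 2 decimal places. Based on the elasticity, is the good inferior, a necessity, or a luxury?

0.23 (necessity)

At M = 3003: Q = 744.670.
dQ/dM = 0.0565.
η = (dQ/dM)·(M/Q) = 0.0565 × (3003/744.670) = 0.23.
Since 0 < η < 1, the good is a necessity.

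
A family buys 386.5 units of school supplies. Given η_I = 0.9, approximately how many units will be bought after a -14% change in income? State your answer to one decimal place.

337.8

%ΔQ ≈ η × %ΔI = 0.9 × (-14%) = -12.6%.
New Q ≈ 386.5 × (1 − 0.126) = 337.8.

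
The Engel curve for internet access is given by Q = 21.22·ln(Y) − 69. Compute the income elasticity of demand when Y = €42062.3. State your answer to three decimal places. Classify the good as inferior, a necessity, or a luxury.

0.135 (necessity)

At Y = 42062.3: Q = 156.927.
dQ/dY = 21.22/Y = 0.00050449 at this income.
η = (dQ/dY)·(Y/Q) = 0.00050449 × (42062.3/156.927) = 0.135.
Since 0 < η < 1, the good is a necessity.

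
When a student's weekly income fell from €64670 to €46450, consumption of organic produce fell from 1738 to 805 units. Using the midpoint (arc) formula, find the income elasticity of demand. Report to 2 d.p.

2.24

ΔQ = 805 − 1738 = -933; midpoint Q̄ = (1738 + 805)/2 = 1271.5.
ΔI = 46450 − 64670 = -18220; midpoint Ī = (64670 + 46450)/2 = 55560.
η = (ΔQ/Q̄) ÷ (ΔI/Ī) = (-933/1271.5) ÷ (-18220/55560) = 2.24.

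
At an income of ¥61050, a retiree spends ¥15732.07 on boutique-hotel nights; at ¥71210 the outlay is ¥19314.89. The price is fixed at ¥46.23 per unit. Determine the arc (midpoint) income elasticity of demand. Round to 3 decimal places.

With a constant price, Q₁ = 15732.07/46.23 = 340.300 and Q₂ = 19314.89/46.23 = 417.800 (equivalently, work directly with expenditure since P cancels).
Midpoint %ΔQ = (19314.89 − 15732.07)/17523.48 = 0.20446; midpoint %ΔI = (71210 − 61050)/66130 = 0.15364.
η = 0.20446 / 0.15364 = 1.331.

1.331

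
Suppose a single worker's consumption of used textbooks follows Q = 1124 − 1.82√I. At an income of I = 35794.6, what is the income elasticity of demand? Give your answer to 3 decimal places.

At I = 35794.6: Q = 779.666.
dQ/dI = -1.82/(2√I) = -0.00480986 at this income.
η = (dQ/dI)·(I/Q) = -0.00480986 × (35794.6/779.666) = -0.221.

-0.221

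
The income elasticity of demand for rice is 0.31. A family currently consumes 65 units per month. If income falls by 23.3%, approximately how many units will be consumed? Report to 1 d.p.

60.3

%ΔQ ≈ η × %ΔI = 0.31 × (-23.3%) = -7.223%.
New Q ≈ 65 × (1 − 0.07223) = 60.3.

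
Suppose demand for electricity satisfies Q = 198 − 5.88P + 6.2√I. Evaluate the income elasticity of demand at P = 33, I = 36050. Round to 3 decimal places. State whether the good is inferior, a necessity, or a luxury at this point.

At P = 33, I = 36050: Q = 1181.144.
Holding P constant, ∂Q/∂I = 6.2/(2√I) = 0.0163271.
η_I = (∂Q/∂I)·(I/Q) = 0.0163271 × (36050/1181.144) = 0.498.
Since 0 < η < 1, this is a necessity.

0.498 (necessity)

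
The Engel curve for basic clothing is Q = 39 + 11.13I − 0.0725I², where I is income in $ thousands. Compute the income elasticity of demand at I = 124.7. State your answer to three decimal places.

-2.894

At I = 124.7: Q = 299.5295.
dQ/dI = 11.13 − 0.145I = -6.95150.
η = (dQ/dI)·(I/Q) = -6.95150 × (124.7/299.5295) = -2.894.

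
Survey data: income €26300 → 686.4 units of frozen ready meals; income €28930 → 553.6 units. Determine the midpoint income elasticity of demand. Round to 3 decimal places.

ΔQ = 553.6 − 686.4 = -132.8; midpoint Q̄ = (686.4 + 553.6)/2 = 620.
ΔI = 28930 − 26300 = 2630; midpoint Ī = (26300 + 28930)/2 = 27615.
η = (ΔQ/Q̄) ÷ (ΔI/Ī) = (-132.8/620) ÷ (2630/27615) = -2.249.

-2.249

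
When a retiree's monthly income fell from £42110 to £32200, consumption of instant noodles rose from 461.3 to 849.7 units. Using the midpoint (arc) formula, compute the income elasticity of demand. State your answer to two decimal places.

-2.22

ΔQ = 849.7 − 461.3 = 388.4; midpoint Q̄ = (461.3 + 849.7)/2 = 655.5.
ΔI = 32200 − 42110 = -9910; midpoint Ī = (42110 + 32200)/2 = 37155.
η = (ΔQ/Q̄) ÷ (ΔI/Ī) = (388.4/655.5) ÷ (-9910/37155) = -2.22.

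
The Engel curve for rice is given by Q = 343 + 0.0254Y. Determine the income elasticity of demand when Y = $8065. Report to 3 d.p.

0.374

At Y = 8065: Q = 547.851.
dQ/dY = 0.0254.
η = (dQ/dY)·(Y/Q) = 0.0254 × (8065/547.851) = 0.374.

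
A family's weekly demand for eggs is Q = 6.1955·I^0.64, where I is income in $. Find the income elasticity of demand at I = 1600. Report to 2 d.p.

0.64

For Q = A·I^β the income elasticity is constant and equal to β.
Here β = 0.64, so η = 0.64.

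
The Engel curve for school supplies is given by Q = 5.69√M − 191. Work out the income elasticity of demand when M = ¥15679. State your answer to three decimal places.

0.683

At M = 15679: Q = 521.478.
dQ/dM = 5.69/(2√M) = 0.0227208 at this income.
η = (dQ/dM)·(M/Q) = 0.0227208 × (15679/521.478) = 0.683.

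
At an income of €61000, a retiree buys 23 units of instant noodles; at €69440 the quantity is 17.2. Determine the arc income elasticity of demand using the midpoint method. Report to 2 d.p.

-2.23

ΔQ = 17.2 − 23 = -5.8; midpoint Q̄ = (23 + 17.2)/2 = 20.1.
ΔI = 69440 − 61000 = 8440; midpoint Ī = (61000 + 69440)/2 = 65220.
η = (ΔQ/Q̄) ÷ (ΔI/Ī) = (-5.8/20.1) ÷ (8440/65220) = -2.23.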